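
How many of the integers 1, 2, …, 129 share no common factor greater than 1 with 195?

64

195 = 3·5·13. Inclusion–exclusion on these primes:
129 − ⌊129/3⌋ − ⌊129/5⌋ − ⌊129/13⌋ + ⌊129/15⌋ + ⌊129/39⌋ + ⌊129/65⌋ − ⌊129/195⌋ = 64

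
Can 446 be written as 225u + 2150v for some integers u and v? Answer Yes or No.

No

gcd(225, 2150): 2150 = 9·225 + 125; 225 = 1·125 + 100; 125 = 1·100 + 25; 100 = 4·25 + 0 → 25
25 does not divide 446, so a solution does not exist.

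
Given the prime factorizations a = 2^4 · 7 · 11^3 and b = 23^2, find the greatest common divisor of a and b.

1

min exponent per shared prime: (none) = 1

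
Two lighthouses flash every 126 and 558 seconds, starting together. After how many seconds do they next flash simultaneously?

3906

gcd first: 558 = 4·126 + 54; 126 = 2·54 + 18; 54 = 3·18 + 0 → gcd = 18
lcm = 126·558/gcd = 70308/18 = 3906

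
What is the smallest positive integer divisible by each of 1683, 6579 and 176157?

1416478437

lcm(1683, 6579) = 1683·6579/gcd = 11072457/153 = 72369
lcm(72369, 176157) = 72369·176157/gcd = 12748305933/9 = 1416478437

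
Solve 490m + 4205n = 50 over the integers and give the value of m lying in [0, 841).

515

gcd(490, 4205) = 5 (Euclid: 4205 = 8·490 + 285; 490 = 1·285 + 205; 285 = 1·205 + 80; 205 = 2·80 + 45; 80 = 1·45 + 35; 45 = 1·35 + 10; 35 = 3·10 + 5; 10 = 2·5 + 0), and 5 | 50.
Extended Euclid: 490·(-369) + 4205·(43) = 5. Scale by 10: m₀ = -3690.
General solution m = m₀ + 841t; reducing mod 841 gives m = 515 (and n = -60).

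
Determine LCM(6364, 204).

6364 = 2² · 37 · 43; 204 = 2² · 3 · 17
max exponents: 2² · 3 · 17 · 37 · 43 = 324564

324564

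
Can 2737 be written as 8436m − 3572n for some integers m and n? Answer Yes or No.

gcd(8436, 3572): 8436 = 2·3572 + 1292; 3572 = 2·1292 + 988; 1292 = 1·988 + 304; 988 = 3·304 + 76; 304 = 4·76 + 0 → 76
76 does not divide 2737, so a solution does not exist.

No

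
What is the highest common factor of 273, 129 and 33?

3

gcd(273, 129): 273 = 2·129 + 15; 129 = 8·15 + 9; 15 = 1·9 + 6; 9 = 1·6 + 3; 6 = 2·3 + 0 → 3
gcd(3, 33): 33 = 11·3 + 0 → 3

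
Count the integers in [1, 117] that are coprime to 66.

36

66 = 2·3·11. Inclusion–exclusion on these primes:
117 − ⌊117/2⌋ − ⌊117/3⌋ − ⌊117/11⌋ + ⌊117/6⌋ + ⌊117/22⌋ + ⌊117/33⌋ − ⌊117/66⌋ = 36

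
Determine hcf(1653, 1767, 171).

1653 = 3 · 19 · 29; 1767 = 3 · 19 · 31; 171 = 3² · 19
gcd takes min exponent of each prime: 3 · 19 = 57

57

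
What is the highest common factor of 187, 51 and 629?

187 = 11 · 17; 51 = 3 · 17; 629 = 17 · 37
gcd takes min exponent of each prime: 17 = 17

17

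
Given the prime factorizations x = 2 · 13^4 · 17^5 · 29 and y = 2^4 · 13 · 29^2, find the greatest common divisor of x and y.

754

min exponent per shared prime: 2 · 13 · 29 = 754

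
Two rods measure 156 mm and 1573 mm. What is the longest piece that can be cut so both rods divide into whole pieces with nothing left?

Euclid: 1573 = 10·156 + 13; 156 = 12·13 + 0. Last nonzero remainder: 13.

13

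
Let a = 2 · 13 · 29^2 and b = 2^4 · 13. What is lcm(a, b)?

174928

max exponent per prime: 2^4 · 13 · 29^2 = 174928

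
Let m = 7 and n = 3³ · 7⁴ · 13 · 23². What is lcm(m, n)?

max exponent per prime: 3³ · 7⁴ · 13 · 23² = 445815279

445815279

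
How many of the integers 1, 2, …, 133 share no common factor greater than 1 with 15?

15 = 3·5. Inclusion–exclusion on these primes:
133 − ⌊133/3⌋ − ⌊133/5⌋ + ⌊133/15⌋ = 71

71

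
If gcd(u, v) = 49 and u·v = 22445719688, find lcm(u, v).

For any two positive integers, gcd × lcm equals their product. Hence lcm = 22445719688 / 49 = 458075912.

458075912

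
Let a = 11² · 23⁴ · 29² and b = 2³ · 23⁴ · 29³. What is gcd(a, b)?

min exponent per shared prime: 23⁴ · 29² = 235346281

235346281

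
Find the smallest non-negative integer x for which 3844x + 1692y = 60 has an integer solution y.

276

Reduce mod 1692: 3844x ≡ 60 (mod 1692). With g = gcd(3844, 1692) = 4 dividing 60, divide through: 961x ≡ 15 (mod 423).
Since gcd(961, 423) = 1, x ≡ 15·(961)⁻¹ ≡ 276 (mod 423). Smallest non-negative: 276.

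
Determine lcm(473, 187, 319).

lcm(473, 187) = 473·187/gcd = 88451/11 = 8041
lcm(8041, 319) = 8041·319/gcd = 2565079/11 = 233189

233189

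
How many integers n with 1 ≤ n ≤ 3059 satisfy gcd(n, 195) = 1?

Prime factors of 195: 3, 5, 13. Count integers ≤ 3059 divisible by none of them.
By inclusion–exclusion: 3059 − ⌊3059/3⌋ − ⌊3059/5⌋ − ⌊3059/13⌋ + ⌊3059/15⌋ + ⌊3059/39⌋ + ⌊3059/65⌋ − ⌊3059/195⌋ = 1507.

1507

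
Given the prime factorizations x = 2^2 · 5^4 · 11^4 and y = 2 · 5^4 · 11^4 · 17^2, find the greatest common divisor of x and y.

min exponent per shared prime: 2 · 5^4 · 11^4 = 18301250

18301250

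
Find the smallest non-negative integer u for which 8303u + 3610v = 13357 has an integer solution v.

Euclid: 8303 = 2·3610 + 1083; 3610 = 3·1083 + 361; 1083 = 3·361 + 0 → gcd = 361; 13357 = 361·37.
Back-substitution yields 8303·(-3) + 3610·(7) = 361, so one solution is u = -3·37 = -111, v = 7·37 = 259.
Solutions in u differ by 3610/361 = 10; the one in [0, 10) is -111 mod 10 = 9.

9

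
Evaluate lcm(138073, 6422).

276146

gcd first: 138073 = 21·6422 + 3211; 6422 = 2·3211 + 0 → gcd = 3211
lcm = 138073·6422/gcd = 886704806/3211 = 276146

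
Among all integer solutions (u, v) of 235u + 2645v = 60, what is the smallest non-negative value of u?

518

Euclid: 2645 = 11·235 + 60; 235 = 3·60 + 55; 60 = 1·55 + 5; 55 = 11·5 + 0 → gcd = 5; 60 = 5·12.
Back-substitution yields 235·(-45) + 2645·(4) = 5, so one solution is u = -45·12 = -540, v = 4·12 = 48.
Solutions in u differ by 2645/5 = 529; the one in [0, 529) is -540 mod 529 = 518.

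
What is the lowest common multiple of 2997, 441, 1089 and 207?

408691899

lcm(2997, 441) = 2997·441/gcd = 1321677/9 = 146853
lcm(146853, 1089) = 146853·1089/gcd = 159922917/9 = 17769213
lcm(17769213, 207) = 17769213·207/gcd = 3678227091/9 = 408691899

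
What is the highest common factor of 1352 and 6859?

Euclid: 6859 = 5·1352 + 99; 1352 = 13·99 + 65; 99 = 1·65 + 34; 65 = 1·34 + 31; 34 = 1·31 + 3; 31 = 10·3 + 1; 3 = 3·1 + 0. Last nonzero remainder: 1.

1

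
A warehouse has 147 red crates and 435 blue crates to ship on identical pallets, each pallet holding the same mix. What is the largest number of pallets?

Euclid: 435 = 2·147 + 141; 147 = 1·141 + 6; 141 = 23·6 + 3; 6 = 2·3 + 0. Last nonzero remainder: 3.

3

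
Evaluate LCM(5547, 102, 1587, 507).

lcm(5547, 102) = 5547·102/gcd = 565794/3 = 188598
lcm(188598, 1587) = 188598·1587/gcd = 299305026/3 = 99768342
lcm(99768342, 507) = 99768342·507/gcd = 50582549394/3 = 16860849798

16860849798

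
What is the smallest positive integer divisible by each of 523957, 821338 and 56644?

60779012

lcm(523957, 821338) = 523957·821338/gcd = 430345794466/14161 = 30389506
lcm(30389506, 56644) = 30389506·56644/gcd = 1721383177864/28322 = 60779012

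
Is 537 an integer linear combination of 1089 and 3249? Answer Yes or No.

gcd(1089, 3249): 3249 = 2·1089 + 1071; 1089 = 1·1071 + 18; 1071 = 59·18 + 9; 18 = 2·9 + 0 → 9
9 does not divide 537, so a solution does not exist.

No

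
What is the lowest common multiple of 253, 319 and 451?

300817

253 = 11 · 23; 319 = 11 · 29; 451 = 11 · 41
lcm takes max exponent of each prime: 11 · 23 · 29 · 41 = 300817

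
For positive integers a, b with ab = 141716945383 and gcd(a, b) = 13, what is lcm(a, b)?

10901303491

gcd·lcm = product, so lcm = 141716945383/13 = 10901303491.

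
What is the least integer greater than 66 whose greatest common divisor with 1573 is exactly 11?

77

1573 = 11·143. Any k with gcd(k, 1573) = 11 is a multiple of 11, say 11s, with s coprime to 143.
Need s > 66/11, so s ≥ 7. First s ≥ 7 with gcd(s, 143) = 1 is s = 7. Thus k = 11·7 = 77.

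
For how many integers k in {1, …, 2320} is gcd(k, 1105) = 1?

1105 = 5·13·17. Inclusion–exclusion on these primes:
2320 − ⌊2320/5⌋ − ⌊2320/13⌋ − ⌊2320/17⌋ + ⌊2320/65⌋ + ⌊2320/85⌋ + ⌊2320/221⌋ − ⌊2320/1105⌋ = 1612

1612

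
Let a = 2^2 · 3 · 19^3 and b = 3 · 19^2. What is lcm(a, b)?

max exponent per prime: 2^2 · 3 · 19^3 = 82308

82308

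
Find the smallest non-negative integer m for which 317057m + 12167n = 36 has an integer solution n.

gcd(317057, 12167) = 1 (Euclid: 317057 = 26·12167 + 715; 12167 = 17·715 + 12; 715 = 59·12 + 7; 12 = 1·7 + 5; 7 = 1·5 + 2; 5 = 2·2 + 1; 2 = 2·1 + 0), and 1 | 36.
Extended Euclid: 317057·(-5071) + 12167·(132144) = 1. Scale by 36: m₀ = -182556.
General solution m = m₀ + 12167t; reducing mod 12167 gives m = 12116 (and n = -315728).

12116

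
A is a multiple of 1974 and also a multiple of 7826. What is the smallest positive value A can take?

1103466

gcd first: 7826 = 3·1974 + 1904; 1974 = 1·1904 + 70; 1904 = 27·70 + 14; 70 = 5·14 + 0 → gcd = 14
lcm = 1974·7826/gcd = 15448524/14 = 1103466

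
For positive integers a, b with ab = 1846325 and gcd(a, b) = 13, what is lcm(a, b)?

142025

Since gcd(a,b)·lcm(a,b) = ab, lcm = 1846325/13 = 142025.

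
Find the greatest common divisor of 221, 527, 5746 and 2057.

gcd(221, 527): 527 = 2·221 + 85; 221 = 2·85 + 51; 85 = 1·51 + 34; 51 = 1·34 + 17; 34 = 2·17 + 0 → 17
gcd(17, 5746): 5746 = 338·17 + 0 → 17
gcd(17, 2057): 2057 = 121·17 + 0 → 17

17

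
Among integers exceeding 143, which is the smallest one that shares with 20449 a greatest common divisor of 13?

156

20449 = 13·1573. Any t with gcd(t, 20449) = 13 is a multiple of 13, say 13s, with s coprime to 1573.
Need s > 143/13, so s ≥ 12. First s ≥ 12 with gcd(s, 1573) = 1 is s = 12. Thus t = 13·12 = 156.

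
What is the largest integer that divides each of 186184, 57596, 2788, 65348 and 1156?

gcd(186184, 57596): 186184 = 3·57596 + 13396; 57596 = 4·13396 + 4012; 13396 = 3·4012 + 1360; 4012 = 2·1360 + 1292; 1360 = 1·1292 + 68; 1292 = 19·68 + 0 → 68
gcd(68, 2788): 2788 = 41·68 + 0 → 68
gcd(68, 65348): 65348 = 961·68 + 0 → 68
gcd(68, 1156): 1156 = 17·68 + 0 → 68

68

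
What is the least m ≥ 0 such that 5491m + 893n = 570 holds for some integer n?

11

gcd(5491, 893) = 19 (Euclid: 5491 = 6·893 + 133; 893 = 6·133 + 95; 133 = 1·95 + 38; 95 = 2·38 + 19; 38 = 2·19 + 0), and 19 | 570.
Extended Euclid: 5491·(-20) + 893·(123) = 19. Scale by 30: m₀ = -600.
General solution m = m₀ + 47t; reducing mod 47 gives m = 11 (and n = -67).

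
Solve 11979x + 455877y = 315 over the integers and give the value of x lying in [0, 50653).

Euclid: 455877 = 38·11979 + 675; 11979 = 17·675 + 504; 675 = 1·504 + 171; 504 = 2·171 + 162; 171 = 1·162 + 9; 162 = 18·9 + 0 → gcd = 9; 315 = 9·35.
Back-substitution yields 11979·(-2702) + 455877·(71) = 9, so one solution is x = -2702·35 = -94570, y = 71·35 = 2485.
Solutions in x differ by 455877/9 = 50653; the one in [0, 50653) is -94570 mod 50653 = 6736.

6736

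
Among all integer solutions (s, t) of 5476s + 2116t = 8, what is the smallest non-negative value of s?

165

gcd(5476, 2116) = 4 (Euclid: 5476 = 2·2116 + 1244; 2116 = 1·1244 + 872; 1244 = 1·872 + 372; 872 = 2·372 + 128; 372 = 2·128 + 116; 128 = 1·116 + 12; 116 = 9·12 + 8; 12 = 1·8 + 4; 8 = 2·4 + 0), and 4 | 8.
Extended Euclid: 5476·(-182) + 2116·(471) = 4. Scale by 2: s₀ = -364.
General solution s = s₀ + 529k; reducing mod 529 gives s = 165 (and t = -427).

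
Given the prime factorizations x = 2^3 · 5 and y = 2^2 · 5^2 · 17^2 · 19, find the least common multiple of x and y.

1098200

max exponent per prime: 2^3 · 5^2 · 17^2 · 19 = 1098200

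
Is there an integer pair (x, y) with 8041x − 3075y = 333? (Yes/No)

gcd(8041, 3075): 8041 = 2·3075 + 1891; 3075 = 1·1891 + 1184; 1891 = 1·1184 + 707; 1184 = 1·707 + 477; 707 = 1·477 + 230; 477 = 2·230 + 17; 230 = 13·17 + 9; 17 = 1·9 + 8; 9 = 1·8 + 1; 8 = 8·1 + 0 → 1
1 divides 333, so a solution exists.

Yes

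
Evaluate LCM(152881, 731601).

152881 = 17² · 23²; 731601 = 3² · 13³ · 37
max exponents: 3² · 13³ · 17² · 23² · 37 = 111847892481

111847892481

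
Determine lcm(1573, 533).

64493

gcd first: 1573 = 2·533 + 507; 533 = 1·507 + 26; 507 = 19·26 + 13; 26 = 2·13 + 0 → gcd = 13
lcm = 1573·533/gcd = 838409/13 = 64493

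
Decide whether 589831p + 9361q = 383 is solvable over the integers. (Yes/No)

No

By Bézout, 589831p + 9361q = 383 has integer solutions iff gcd(589831, 9361) | 383.
Euclid: 589831 = 63·9361 + 88; 9361 = 106·88 + 33; 88 = 2·33 + 22; 33 = 1·22 + 11; 22 = 2·11 + 0. gcd = 11; 383 mod 11 = 9. No.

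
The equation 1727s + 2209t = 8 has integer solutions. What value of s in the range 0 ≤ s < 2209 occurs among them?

Euclid: 2209 = 1·1727 + 482; 1727 = 3·482 + 281; 482 = 1·281 + 201; 281 = 1·201 + 80; 201 = 2·80 + 41; 80 = 1·41 + 39; 41 = 1·39 + 2; 39 = 19·2 + 1; 2 = 2·1 + 0 → gcd = 1; 8 = 1·8.
Back-substitution yields 1727·(1077) + 2209·(-842) = 1, so one solution is s = 1077·8 = 8616, t = -842·8 = -6736.
Solutions in s differ by 2209/1 = 2209; the one in [0, 2209) is 8616 mod 2209 = 1989.

1989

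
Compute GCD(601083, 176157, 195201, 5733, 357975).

gcd(601083, 176157): 601083 = 3·176157 + 72612; 176157 = 2·72612 + 30933; 72612 = 2·30933 + 10746; 30933 = 2·10746 + 9441; 10746 = 1·9441 + 1305; 9441 = 7·1305 + 306; 1305 = 4·306 + 81; 306 = 3·81 + 63; 81 = 1·63 + 18; 63 = 3·18 + 9; 18 = 2·9 + 0 → 9
gcd(9, 195201): 195201 = 21689·9 + 0 → 9
gcd(9, 5733): 5733 = 637·9 + 0 → 9
gcd(9, 357975): 357975 = 39775·9 + 0 → 9

9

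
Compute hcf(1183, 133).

1183 = 7 · 13²
133 = 7 · 19
Common: 7 = 7

7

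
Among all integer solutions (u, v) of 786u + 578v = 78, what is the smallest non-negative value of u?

gcd(786, 578) = 2 (Euclid: 786 = 1·578 + 208; 578 = 2·208 + 162; 208 = 1·162 + 46; 162 = 3·46 + 24; 46 = 1·24 + 22; 24 = 1·22 + 2; 22 = 11·2 + 0), and 2 | 78.
Extended Euclid: 786·(-25) + 578·(34) = 2. Scale by 39: u₀ = -975.
General solution u = u₀ + 289t; reducing mod 289 gives u = 181 (and v = -246).

181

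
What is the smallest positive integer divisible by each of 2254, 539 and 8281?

4190186

2254 = 2 · 7² · 23; 539 = 7² · 11; 8281 = 7² · 13²
lcm takes max exponent of each prime: 2 · 7² · 11 · 13² · 23 = 4190186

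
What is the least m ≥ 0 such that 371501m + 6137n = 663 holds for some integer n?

Euclid: 371501 = 60·6137 + 3281; 6137 = 1·3281 + 2856; 3281 = 1·2856 + 425; 2856 = 6·425 + 306; 425 = 1·306 + 119; 306 = 2·119 + 68; 119 = 1·68 + 51; 68 = 1·51 + 17; 51 = 3·17 + 0 → gcd = 17; 663 = 17·39.
Back-substitution yields 371501·(-101) + 6137·(6114) = 17, so one solution is m = -101·39 = -3939, n = 6114·39 = 238446.
Solutions in m differ by 6137/17 = 361; the one in [0, 361) is -3939 mod 361 = 32.

32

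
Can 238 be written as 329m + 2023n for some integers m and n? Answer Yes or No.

Yes

gcd(329, 2023): 2023 = 6·329 + 49; 329 = 6·49 + 35; 49 = 1·35 + 14; 35 = 2·14 + 7; 14 = 2·7 + 0 → 7
7 divides 238, so a solution exists.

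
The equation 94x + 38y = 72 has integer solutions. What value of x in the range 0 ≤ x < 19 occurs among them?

4

gcd(94, 38) = 2 (Euclid: 94 = 2·38 + 18; 38 = 2·18 + 2; 18 = 9·2 + 0), and 2 | 72.
Extended Euclid: 94·(-2) + 38·(5) = 2. Scale by 36: x₀ = -72.
General solution x = x₀ + 19t; reducing mod 19 gives x = 4 (and y = -8).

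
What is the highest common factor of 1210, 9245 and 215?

gcd(1210, 9245): 9245 = 7·1210 + 775; 1210 = 1·775 + 435; 775 = 1·435 + 340; 435 = 1·340 + 95; 340 = 3·95 + 55; 95 = 1·55 + 40; 55 = 1·40 + 15; 40 = 2·15 + 10; 15 = 1·10 + 5; 10 = 2·5 + 0 → 5
gcd(5, 215): 215 = 43·5 + 0 → 5

5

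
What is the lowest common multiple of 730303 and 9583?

730303 = 7 · 17² · 19²; 9583 = 7 · 37²
max exponents: 7 · 17² · 19² · 37² = 999784807

999784807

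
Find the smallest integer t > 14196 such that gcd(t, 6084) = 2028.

Multiples of 2028 above 14196: 2028·8, 2028·9, … . Need the cofactor coprime to 6084/2028 = 3.
Checking s = 8, 9, … the first with gcd(s, 3) = 1 is s = 8, giving 16224.

16224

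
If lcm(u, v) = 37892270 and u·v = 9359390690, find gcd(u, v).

247

gcd·lcm = product, so gcd = 9359390690/37892270 = 247.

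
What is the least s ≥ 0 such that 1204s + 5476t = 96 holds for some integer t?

gcd(1204, 5476) = 4 (Euclid: 5476 = 4·1204 + 660; 1204 = 1·660 + 544; 660 = 1·544 + 116; 544 = 4·116 + 80; 116 = 1·80 + 36; 80 = 2·36 + 8; 36 = 4·8 + 4; 8 = 2·4 + 0), and 4 | 96.
Extended Euclid: 1204·(-614) + 5476·(135) = 4. Scale by 24: s₀ = -14736.
General solution s = s₀ + 1369k; reducing mod 1369 gives s = 323 (and t = -71).

323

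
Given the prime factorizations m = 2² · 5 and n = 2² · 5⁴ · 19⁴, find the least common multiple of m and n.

max exponent per prime: 2² · 5⁴ · 19⁴ = 325802500

325802500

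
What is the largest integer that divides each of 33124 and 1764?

196

Euclid: 33124 = 18·1764 + 1372; 1764 = 1·1372 + 392; 1372 = 3·392 + 196; 392 = 2·196 + 0. Last nonzero remainder: 196.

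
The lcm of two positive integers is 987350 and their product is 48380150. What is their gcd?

From gcd × lcm = pq: gcd = 48380150 / 987350 = 49.

49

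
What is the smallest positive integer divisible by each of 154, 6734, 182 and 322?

1703702

lcm(154, 6734) = 154·6734/gcd = 1037036/14 = 74074
lcm(74074, 182) = 74074·182/gcd = 13481468/182 = 74074
lcm(74074, 322) = 74074·322/gcd = 23851828/14 = 1703702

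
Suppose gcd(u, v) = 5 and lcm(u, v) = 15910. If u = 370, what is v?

215

u·v = gcd·lcm = 5·15910 = 79550, so v = 79550/370 = 215.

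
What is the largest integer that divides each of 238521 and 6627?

Euclid: 238521 = 35·6627 + 6576; 6627 = 1·6576 + 51; 6576 = 128·51 + 48; 51 = 1·48 + 3; 48 = 16·3 + 0. Last nonzero remainder: 3.

3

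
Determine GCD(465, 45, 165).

15

465 = 3 · 5 · 31; 45 = 3² · 5; 165 = 3 · 5 · 11
gcd takes min exponent of each prime: 3 · 5 = 15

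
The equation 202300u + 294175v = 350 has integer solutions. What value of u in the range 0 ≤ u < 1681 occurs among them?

1015

Reduce mod 294175: 202300u ≡ 350 (mod 294175). With g = gcd(202300, 294175) = 175 dividing 350, divide through: 1156u ≡ 2 (mod 1681).
Since gcd(1156, 1681) = 1, u ≡ 2·(1156)⁻¹ ≡ 1015 (mod 1681). Smallest non-negative: 1015.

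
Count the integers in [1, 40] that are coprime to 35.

28

35 = 5·7. Inclusion–exclusion on these primes:
40 − ⌊40/5⌋ − ⌊40/7⌋ + ⌊40/35⌋ = 28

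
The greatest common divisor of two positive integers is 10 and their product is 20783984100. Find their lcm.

2078398410

Since gcd(m,n)·lcm(m,n) = mn, lcm = 20783984100/10 = 2078398410.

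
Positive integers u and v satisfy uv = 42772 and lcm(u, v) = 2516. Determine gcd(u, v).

17

gcd·lcm = product, so gcd = 42772/2516 = 17.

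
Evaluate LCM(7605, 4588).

34891740

gcd first: 7605 = 1·4588 + 3017; 4588 = 1·3017 + 1571; 3017 = 1·1571 + 1446; 1571 = 1·1446 + 125; 1446 = 11·125 + 71; 125 = 1·71 + 54; 71 = 1·54 + 17; 54 = 3·17 + 3; 17 = 5·3 + 2; 3 = 1·2 + 1; 2 = 2·1 + 0 → gcd = 1
lcm = 7605·4588/gcd = 34891740/1 = 34891740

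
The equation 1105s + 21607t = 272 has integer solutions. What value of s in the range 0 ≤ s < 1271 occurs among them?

gcd(1105, 21607) = 17 (Euclid: 21607 = 19·1105 + 612; 1105 = 1·612 + 493; 612 = 1·493 + 119; 493 = 4·119 + 17; 119 = 7·17 + 0), and 17 | 272.
Extended Euclid: 1105·(176) + 21607·(-9) = 17. Scale by 16: s₀ = 2816.
General solution s = s₀ + 1271k; reducing mod 1271 gives s = 274 (and t = -14).

274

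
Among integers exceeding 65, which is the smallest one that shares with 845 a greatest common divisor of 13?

78

Multiples of 13 above 65: 13·6, 13·7, … . Need the cofactor coprime to 845/13 = 65.
Checking s = 6, 7, … the first with gcd(s, 65) = 1 is s = 6, giving 78.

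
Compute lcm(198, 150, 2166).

1786950

198 = 2 · 3² · 11; 150 = 2 · 3 · 5²; 2166 = 2 · 3 · 19²
lcm takes max exponent of each prime: 2 · 3² · 5² · 11 · 19² = 1786950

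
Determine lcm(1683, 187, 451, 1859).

11661507

1683 = 3² · 11 · 17; 187 = 11 · 17; 451 = 11 · 41; 1859 = 11 · 13²
lcm takes max exponent of each prime: 3² · 11 · 13² · 17 · 41 = 11661507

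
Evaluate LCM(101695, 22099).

204305255

gcd first: 101695 = 4·22099 + 13299; 22099 = 1·13299 + 8800; 13299 = 1·8800 + 4499; 8800 = 1·4499 + 4301; 4499 = 1·4301 + 198; 4301 = 21·198 + 143; 198 = 1·143 + 55; 143 = 2·55 + 33; 55 = 1·33 + 22; 33 = 1·22 + 11; 22 = 2·11 + 0 → gcd = 11
lcm = 101695·22099/gcd = 2247357805/11 = 204305255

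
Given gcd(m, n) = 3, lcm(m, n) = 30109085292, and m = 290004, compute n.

311469

m·n = gcd·lcm = 3·30109085292 = 90327255876, so n = 90327255876/290004 = 311469.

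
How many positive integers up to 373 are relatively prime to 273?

197

273 = 3·7·13. Inclusion–exclusion on these primes:
373 − ⌊373/3⌋ − ⌊373/7⌋ − ⌊373/13⌋ + ⌊373/21⌋ + ⌊373/39⌋ + ⌊373/91⌋ − ⌊373/273⌋ = 197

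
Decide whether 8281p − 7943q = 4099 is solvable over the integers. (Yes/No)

No

gcd(8281, 7943): 8281 = 1·7943 + 338; 7943 = 23·338 + 169; 338 = 2·169 + 0 → 169
169 does not divide 4099, so a solution does not exist.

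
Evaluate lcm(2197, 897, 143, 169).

1667523

2197 = 13³; 897 = 3 · 13 · 23; 143 = 11 · 13; 169 = 13²
lcm takes max exponent of each prime: 3 · 11 · 13³ · 23 = 1667523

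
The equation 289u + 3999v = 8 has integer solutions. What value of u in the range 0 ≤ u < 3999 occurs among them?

gcd(289, 3999) = 1 (Euclid: 3999 = 13·289 + 242; 289 = 1·242 + 47; 242 = 5·47 + 7; 47 = 6·7 + 5; 7 = 1·5 + 2; 5 = 2·2 + 1; 2 = 2·1 + 0), and 1 | 8.
Extended Euclid: 289·(1702) + 3999·(-123) = 1. Scale by 8: u₀ = 13616.
General solution u = u₀ + 3999t; reducing mod 3999 gives u = 1619 (and v = -117).

1619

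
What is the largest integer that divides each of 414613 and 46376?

17

Euclid: 414613 = 8·46376 + 43605; 46376 = 1·43605 + 2771; 43605 = 15·2771 + 2040; 2771 = 1·2040 + 731; 2040 = 2·731 + 578; 731 = 1·578 + 153; 578 = 3·153 + 119; 153 = 1·119 + 34; 119 = 3·34 + 17; 34 = 2·17 + 0. Last nonzero remainder: 17.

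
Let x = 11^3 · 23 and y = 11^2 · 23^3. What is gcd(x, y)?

2783

min exponent per shared prime: 11^2 · 23 = 2783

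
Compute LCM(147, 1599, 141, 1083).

lcm(147, 1599) = 147·1599/gcd = 235053/3 = 78351
lcm(78351, 141) = 78351·141/gcd = 11047491/3 = 3682497
lcm(3682497, 1083) = 3682497·1083/gcd = 3988144251/3 = 1329381417

1329381417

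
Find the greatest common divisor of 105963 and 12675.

Euclid: 105963 = 8·12675 + 4563; 12675 = 2·4563 + 3549; 4563 = 1·3549 + 1014; 3549 = 3·1014 + 507; 1014 = 2·507 + 0. Last nonzero remainder: 507.

507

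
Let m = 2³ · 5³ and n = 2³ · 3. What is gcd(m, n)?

8

min exponent per shared prime: 2³ = 8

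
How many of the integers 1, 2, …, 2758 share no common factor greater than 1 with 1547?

2054

1547 = 7·13·17. Inclusion–exclusion on these primes:
2758 − ⌊2758/7⌋ − ⌊2758/13⌋ − ⌊2758/17⌋ + ⌊2758/91⌋ + ⌊2758/119⌋ + ⌊2758/221⌋ − ⌊2758/1547⌋ = 2054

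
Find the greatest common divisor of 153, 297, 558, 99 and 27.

9

gcd(153, 297): 297 = 1·153 + 144; 153 = 1·144 + 9; 144 = 16·9 + 0 → 9
gcd(9, 558): 558 = 62·9 + 0 → 9
gcd(9, 99): 99 = 11·9 + 0 → 9
gcd(9, 27): 27 = 3·9 + 0 → 9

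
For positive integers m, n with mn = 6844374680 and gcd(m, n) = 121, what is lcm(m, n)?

Since gcd(m,n)·lcm(m,n) = mn, lcm = 6844374680/121 = 56565080.

56565080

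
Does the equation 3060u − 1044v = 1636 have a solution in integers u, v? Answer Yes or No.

No

gcd(3060, 1044): 3060 = 2·1044 + 972; 1044 = 1·972 + 72; 972 = 13·72 + 36; 72 = 2·36 + 0 → 36
36 does not divide 1636, so a solution does not exist.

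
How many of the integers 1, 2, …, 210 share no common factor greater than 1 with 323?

323 = 17·19. Inclusion–exclusion on these primes:
210 − ⌊210/17⌋ − ⌊210/19⌋ + ⌊210/323⌋ = 187

187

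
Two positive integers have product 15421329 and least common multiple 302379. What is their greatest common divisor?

51

gcd·lcm = product, so gcd = 15421329/302379 = 51.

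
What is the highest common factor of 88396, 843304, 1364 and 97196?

44

gcd(88396, 843304): 843304 = 9·88396 + 47740; 88396 = 1·47740 + 40656; 47740 = 1·40656 + 7084; 40656 = 5·7084 + 5236; 7084 = 1·5236 + 1848; 5236 = 2·1848 + 1540; 1848 = 1·1540 + 308; 1540 = 5·308 + 0 → 308
gcd(308, 1364): 1364 = 4·308 + 132; 308 = 2·132 + 44; 132 = 3·44 + 0 → 44
gcd(44, 97196): 97196 = 2209·44 + 0 → 44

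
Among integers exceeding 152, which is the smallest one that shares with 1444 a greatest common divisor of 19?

1444 = 19·76. Any x with gcd(x, 1444) = 19 is a multiple of 19, say 19s, with s coprime to 76.
Need s > 152/19, so s ≥ 9. First s ≥ 9 with gcd(s, 76) = 1 is s = 9. Thus x = 19·9 = 171.

171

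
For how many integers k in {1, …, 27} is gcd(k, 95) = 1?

21

95 = 5·19. Inclusion–exclusion on these primes:
27 − ⌊27/5⌋ − ⌊27/19⌋ + ⌊27/95⌋ = 21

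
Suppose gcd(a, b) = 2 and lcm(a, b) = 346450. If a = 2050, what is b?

338

a·b = gcd·lcm = 2·346450 = 692900, so b = 692900/2050 = 338.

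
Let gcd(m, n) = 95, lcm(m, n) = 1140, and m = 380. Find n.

285

m·n = gcd·lcm = 95·1140 = 108300, so n = 108300/380 = 285.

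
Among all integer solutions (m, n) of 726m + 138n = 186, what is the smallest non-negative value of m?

gcd(726, 138) = 6 (Euclid: 726 = 5·138 + 36; 138 = 3·36 + 30; 36 = 1·30 + 6; 30 = 5·6 + 0), and 6 | 186.
Extended Euclid: 726·(4) + 138·(-21) = 6. Scale by 31: m₀ = 124.
General solution m = m₀ + 23t; reducing mod 23 gives m = 9 (and n = -46).

9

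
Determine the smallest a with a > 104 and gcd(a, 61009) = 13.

Multiples of 13 above 104: 13·9, 13·10, … . Need the cofactor coprime to 61009/13 = 4693.
Checking s = 9, 10, … the first with gcd(s, 4693) = 1 is s = 9, giving 117.

117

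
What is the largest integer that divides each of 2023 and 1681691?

Euclid: 1681691 = 831·2023 + 578; 2023 = 3·578 + 289; 578 = 2·289 + 0. Last nonzero remainder: 289.

289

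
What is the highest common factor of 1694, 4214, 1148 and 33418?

1694 = 2 · 7 · 11²; 4214 = 2 · 7² · 43; 1148 = 2² · 7 · 41; 33418 = 2 · 7² · 11 · 31
gcd takes min exponent of each prime: 2 · 7 = 14

14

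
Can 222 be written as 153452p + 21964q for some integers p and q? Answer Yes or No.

gcd(153452, 21964): 153452 = 6·21964 + 21668; 21964 = 1·21668 + 296; 21668 = 73·296 + 60; 296 = 4·60 + 56; 60 = 1·56 + 4; 56 = 14·4 + 0 → 4
4 does not divide 222, so a solution does not exist.

No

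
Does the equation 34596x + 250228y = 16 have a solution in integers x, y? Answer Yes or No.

Yes

By Bézout, 34596x + 250228y = 16 has integer solutions iff gcd(34596, 250228) | 16.
Euclid: 250228 = 7·34596 + 8056; 34596 = 4·8056 + 2372; 8056 = 3·2372 + 940; 2372 = 2·940 + 492; 940 = 1·492 + 448; 492 = 1·448 + 44; 448 = 10·44 + 8; 44 = 5·8 + 4; 8 = 2·4 + 0. gcd = 4; 16 mod 4 = 0. Yes.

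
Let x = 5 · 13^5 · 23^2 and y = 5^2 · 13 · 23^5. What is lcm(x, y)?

59744227537475

max exponent per prime: 5^2 · 13^5 · 23^5 = 59744227537475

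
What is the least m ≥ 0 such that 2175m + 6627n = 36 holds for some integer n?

2078

Reduce mod 6627: 2175m ≡ 36 (mod 6627). With g = gcd(2175, 6627) = 3 dividing 36, divide through: 725m ≡ 12 (mod 2209).
Since gcd(725, 2209) = 1, m ≡ 12·(725)⁻¹ ≡ 2078 (mod 2209). Smallest non-negative: 2078.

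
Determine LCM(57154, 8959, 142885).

57154 = 2 · 17 · 41²; 8959 = 17² · 31; 142885 = 5 · 17 · 41²
lcm takes max exponent of each prime: 2 · 5 · 17² · 31 · 41² = 150600790

150600790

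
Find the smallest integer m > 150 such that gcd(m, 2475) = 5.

155

Multiples of 5 above 150: 5·31, 5·32, … . Need the cofactor coprime to 2475/5 = 495.
Checking s = 31, 32, … the first with gcd(s, 495) = 1 is s = 31, giving 155.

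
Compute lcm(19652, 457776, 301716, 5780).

19652 = 2² · 17³; 457776 = 2⁴ · 3² · 11 · 17²; 301716 = 2² · 3² · 17² · 29; 5780 = 2² · 5 · 17²
lcm takes max exponent of each prime: 2⁴ · 3² · 5 · 11 · 17³ · 29 = 1128417840

1128417840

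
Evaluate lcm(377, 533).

15457

377 = 13 · 29; 533 = 13 · 41
max exponents: 13 · 29 · 41 = 15457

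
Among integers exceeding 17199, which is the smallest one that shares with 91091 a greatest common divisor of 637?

91091 = 637·143. Any t with gcd(t, 91091) = 637 is a multiple of 637, say 637s, with s coprime to 143.
Need s > 17199/637, so s ≥ 28. First s ≥ 28 with gcd(s, 143) = 1 is s = 28. Thus t = 637·28 = 17836.

17836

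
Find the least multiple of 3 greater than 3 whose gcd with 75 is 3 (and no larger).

Multiples of 3 above 3: 3·2, 3·3, … . Need the cofactor coprime to 75/3 = 25.
Checking s = 2, 3, … the first with gcd(s, 25) = 1 is s = 2, giving 6.

6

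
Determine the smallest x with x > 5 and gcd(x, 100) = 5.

gcd(x, 100) = 5 forces 5 | x; write x = 5s. Then gcd(5s, 5·20) = 5·gcd(s, 20), so need gcd(s, 20) = 1.
5s > 5 gives s ≥ 2. The least s ≥ 2 coprime to 20 is 3, so x = 5·3 = 15.

15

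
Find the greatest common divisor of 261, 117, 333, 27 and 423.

gcd(261, 117): 261 = 2·117 + 27; 117 = 4·27 + 9; 27 = 3·9 + 0 → 9
gcd(9, 333): 333 = 37·9 + 0 → 9
gcd(9, 27): 27 = 3·9 + 0 → 9
gcd(9, 423): 423 = 47·9 + 0 → 9

9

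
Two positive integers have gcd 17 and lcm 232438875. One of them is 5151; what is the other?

Using mn = gcd(m,n)·lcm(m,n) = 17·232438875 = 3951460875, we get n = 3951460875/5151 = 767125.

767125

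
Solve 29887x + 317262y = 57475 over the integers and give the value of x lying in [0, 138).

55

gcd(29887, 317262) = 2299 (Euclid: 317262 = 10·29887 + 18392; 29887 = 1·18392 + 11495; 18392 = 1·11495 + 6897; 11495 = 1·6897 + 4598; 6897 = 1·4598 + 2299; 4598 = 2·2299 + 0), and 2299 | 57475.
Extended Euclid: 29887·(-53) + 317262·(5) = 2299. Scale by 25: x₀ = -1325.
General solution x = x₀ + 138t; reducing mod 138 gives x = 55 (and y = -5).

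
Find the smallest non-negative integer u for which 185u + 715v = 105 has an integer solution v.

Reduce mod 715: 185u ≡ 105 (mod 715). With g = gcd(185, 715) = 5 dividing 105, divide through: 37u ≡ 21 (mod 143).
Since gcd(37, 143) = 1, u ≡ 21·(37)⁻¹ ≡ 74 (mod 143). Smallest non-negative: 74.

74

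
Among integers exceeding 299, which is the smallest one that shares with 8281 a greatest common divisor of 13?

Multiples of 13 above 299: 13·24, 13·25, … . Need the cofactor coprime to 8281/13 = 637.
Checking s = 24, 25, … the first with gcd(s, 637) = 1 is s = 24, giving 312.

312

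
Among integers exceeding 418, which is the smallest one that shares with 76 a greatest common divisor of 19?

Multiples of 19 above 418: 19·23, 19·24, … . Need the cofactor coprime to 76/19 = 4.
Checking s = 23, 24, … the first with gcd(s, 4) = 1 is s = 23, giving 437.

437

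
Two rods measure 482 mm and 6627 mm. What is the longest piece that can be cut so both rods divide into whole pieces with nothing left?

1

Euclid: 6627 = 13·482 + 361; 482 = 1·361 + 121; 361 = 2·121 + 119; 121 = 1·119 + 2; 119 = 59·2 + 1; 2 = 2·1 + 0. Last nonzero remainder: 1.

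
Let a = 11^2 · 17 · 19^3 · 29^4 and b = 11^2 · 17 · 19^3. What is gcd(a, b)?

min exponent per shared prime: 11^2 · 17 · 19^3 = 14108963

14108963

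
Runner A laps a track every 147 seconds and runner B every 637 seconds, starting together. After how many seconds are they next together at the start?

147 = 3 · 7²; 637 = 7² · 13
max exponents: 3 · 7² · 13 = 1911

1911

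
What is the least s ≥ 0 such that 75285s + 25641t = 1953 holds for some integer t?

171

Euclid: 75285 = 2·25641 + 24003; 25641 = 1·24003 + 1638; 24003 = 14·1638 + 1071; 1638 = 1·1071 + 567; 1071 = 1·567 + 504; 567 = 1·504 + 63; 504 = 8·63 + 0 → gcd = 63; 1953 = 63·31.
Back-substitution yields 75285·(-47) + 25641·(138) = 63, so one solution is s = -47·31 = -1457, t = 138·31 = 4278.
Solutions in s differ by 25641/63 = 407; the one in [0, 407) is -1457 mod 407 = 171.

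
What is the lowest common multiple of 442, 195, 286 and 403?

2260830

442 = 2 · 13 · 17; 195 = 3 · 5 · 13; 286 = 2 · 11 · 13; 403 = 13 · 31
lcm takes max exponent of each prime: 2 · 3 · 5 · 11 · 13 · 17 · 31 = 2260830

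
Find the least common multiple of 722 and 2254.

722 = 2 · 19²; 2254 = 2 · 7² · 23
max exponents: 2 · 7² · 19² · 23 = 813694

813694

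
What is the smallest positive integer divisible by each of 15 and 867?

gcd first: 867 = 57·15 + 12; 15 = 1·12 + 3; 12 = 4·3 + 0 → gcd = 3
lcm = 15·867/gcd = 13005/3 = 4335

4335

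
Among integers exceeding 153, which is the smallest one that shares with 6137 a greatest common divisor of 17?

170

Multiples of 17 above 153: 17·10, 17·11, … . Need the cofactor coprime to 6137/17 = 361.
Checking s = 10, 11, … the first with gcd(s, 361) = 1 is s = 10, giving 170.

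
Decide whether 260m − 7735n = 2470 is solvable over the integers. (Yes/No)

By Bézout, 260m − 7735n = 2470 has integer solutions iff gcd(260, 7735) | 2470.
Euclid: 7735 = 29·260 + 195; 260 = 1·195 + 65; 195 = 3·65 + 0. gcd = 65; 2470 mod 65 = 0. Yes.

Yes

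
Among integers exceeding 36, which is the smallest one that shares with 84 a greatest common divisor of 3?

39

Multiples of 3 above 36: 3·13, 3·14, … . Need the cofactor coprime to 84/3 = 28.
Checking s = 13, 14, … the first with gcd(s, 28) = 1 is s = 13, giving 39.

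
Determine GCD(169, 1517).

1

169 = 13²
1517 = 37 · 41
Common: 1 = 1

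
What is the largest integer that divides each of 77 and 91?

7

Euclid: 91 = 1·77 + 14; 77 = 5·14 + 7; 14 = 2·7 + 0. Last nonzero remainder: 7.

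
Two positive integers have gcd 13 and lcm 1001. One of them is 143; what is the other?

Using pq = gcd(p,q)·lcm(p,q) = 13·1001 = 13013, we get q = 13013/143 = 91.

91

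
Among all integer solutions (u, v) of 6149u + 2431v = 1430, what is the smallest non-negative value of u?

Euclid: 6149 = 2·2431 + 1287; 2431 = 1·1287 + 1144; 1287 = 1·1144 + 143; 1144 = 8·143 + 0 → gcd = 143; 1430 = 143·10.
Back-substitution yields 6149·(2) + 2431·(-5) = 143, so one solution is u = 2·10 = 20, v = -5·10 = -50.
Solutions in u differ by 2431/143 = 17; the one in [0, 17) is 20 mod 17 = 3.

3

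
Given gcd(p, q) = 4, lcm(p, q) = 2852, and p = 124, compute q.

Using pq = gcd(p,q)·lcm(p,q) = 4·2852 = 11408, we get q = 11408/124 = 92.

92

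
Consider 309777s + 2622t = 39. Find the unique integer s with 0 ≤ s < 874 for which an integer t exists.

Euclid: 309777 = 118·2622 + 381; 2622 = 6·381 + 336; 381 = 1·336 + 45; 336 = 7·45 + 21; 45 = 2·21 + 3; 21 = 7·3 + 0 → gcd = 3; 39 = 3·13.
Back-substitution yields 309777·(117) + 2622·(-13823) = 3, so one solution is s = 117·13 = 1521, t = -13823·13 = -179699.
Solutions in s differ by 2622/3 = 874; the one in [0, 874) is 1521 mod 874 = 647.

647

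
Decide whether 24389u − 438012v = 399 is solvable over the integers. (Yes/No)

By Bézout, 24389u − 438012v = 399 has integer solutions iff gcd(24389, 438012) | 399.
Euclid: 438012 = 17·24389 + 23399; 24389 = 1·23399 + 990; 23399 = 23·990 + 629; 990 = 1·629 + 361; 629 = 1·361 + 268; 361 = 1·268 + 93; 268 = 2·93 + 82; 93 = 1·82 + 11; 82 = 7·11 + 5; 11 = 2·5 + 1; 5 = 5·1 + 0. gcd = 1; 399 mod 1 = 0. Yes.

Yes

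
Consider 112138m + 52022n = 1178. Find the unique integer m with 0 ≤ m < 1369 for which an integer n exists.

13

gcd(112138, 52022) = 38 (Euclid: 112138 = 2·52022 + 8094; 52022 = 6·8094 + 3458; 8094 = 2·3458 + 1178; 3458 = 2·1178 + 1102; 1178 = 1·1102 + 76; 1102 = 14·76 + 38; 76 = 2·38 + 0), and 38 | 1178.
Extended Euclid: 112138·(-662) + 52022·(1427) = 38. Scale by 31: m₀ = -20522.
General solution m = m₀ + 1369t; reducing mod 1369 gives m = 13 (and n = -28).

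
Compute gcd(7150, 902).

22

7150 = 2 · 5² · 11 · 13
902 = 2 · 11 · 41
Common: 2 · 11 = 22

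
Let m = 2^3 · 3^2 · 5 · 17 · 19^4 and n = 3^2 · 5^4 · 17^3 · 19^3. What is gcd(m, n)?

5247135

min exponent per shared prime: 3^2 · 5 · 17 · 19^3 = 5247135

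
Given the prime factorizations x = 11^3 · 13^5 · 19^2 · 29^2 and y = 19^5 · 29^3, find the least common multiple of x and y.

29843985167306766313

max exponent per prime: 11^3 · 13^5 · 19^5 · 29^3 = 29843985167306766313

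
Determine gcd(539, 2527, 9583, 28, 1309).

gcd(539, 2527): 2527 = 4·539 + 371; 539 = 1·371 + 168; 371 = 2·168 + 35; 168 = 4·35 + 28; 35 = 1·28 + 7; 28 = 4·7 + 0 → 7
gcd(7, 9583): 9583 = 1369·7 + 0 → 7
gcd(7, 28): 28 = 4·7 + 0 → 7
gcd(7, 1309): 1309 = 187·7 + 0 → 7

7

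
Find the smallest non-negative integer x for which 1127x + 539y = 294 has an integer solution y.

6

Euclid: 1127 = 2·539 + 49; 539 = 11·49 + 0 → gcd = 49; 294 = 49·6.
Back-substitution yields 1127·(1) + 539·(-2) = 49, so one solution is x = 1·6 = 6, y = -2·6 = -12.
Solutions in x differ by 539/49 = 11; the one in [0, 11) is 6 mod 11 = 6.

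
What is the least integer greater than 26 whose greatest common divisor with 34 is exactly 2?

28

Multiples of 2 above 26: 2·14, 2·15, … . Need the cofactor coprime to 34/2 = 17.
Checking s = 14, 15, … the first with gcd(s, 17) = 1 is s = 14, giving 28.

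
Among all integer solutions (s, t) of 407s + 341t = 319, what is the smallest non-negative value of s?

gcd(407, 341) = 11 (Euclid: 407 = 1·341 + 66; 341 = 5·66 + 11; 66 = 6·11 + 0), and 11 | 319.
Extended Euclid: 407·(-5) + 341·(6) = 11. Scale by 29: s₀ = -145.
General solution s = s₀ + 31k; reducing mod 31 gives s = 10 (and t = -11).

10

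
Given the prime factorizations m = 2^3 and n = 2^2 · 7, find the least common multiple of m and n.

max exponent per prime: 2^3 · 7 = 56

56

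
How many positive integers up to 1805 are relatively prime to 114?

570

114 = 2·3·19. Inclusion–exclusion on these primes:
1805 − ⌊1805/2⌋ − ⌊1805/3⌋ − ⌊1805/19⌋ + ⌊1805/6⌋ + ⌊1805/38⌋ + ⌊1805/57⌋ − ⌊1805/114⌋ = 570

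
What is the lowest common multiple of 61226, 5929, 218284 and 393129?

799273714932

61226 = 2 · 11³ · 23; 5929 = 7² · 11²; 218284 = 2² · 11³ · 41; 393129 = 3² · 11² · 19²
lcm takes max exponent of each prime: 2² · 3² · 7² · 11³ · 19² · 23 · 41 = 799273714932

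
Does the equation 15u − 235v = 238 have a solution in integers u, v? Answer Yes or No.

No

gcd(15, 235): 235 = 15·15 + 10; 15 = 1·10 + 5; 10 = 2·5 + 0 → 5
5 does not divide 238, so a solution does not exist.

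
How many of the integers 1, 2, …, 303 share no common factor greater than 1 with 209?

262

209 = 11·19. Inclusion–exclusion on these primes:
303 − ⌊303/11⌋ − ⌊303/19⌋ + ⌊303/209⌋ = 262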